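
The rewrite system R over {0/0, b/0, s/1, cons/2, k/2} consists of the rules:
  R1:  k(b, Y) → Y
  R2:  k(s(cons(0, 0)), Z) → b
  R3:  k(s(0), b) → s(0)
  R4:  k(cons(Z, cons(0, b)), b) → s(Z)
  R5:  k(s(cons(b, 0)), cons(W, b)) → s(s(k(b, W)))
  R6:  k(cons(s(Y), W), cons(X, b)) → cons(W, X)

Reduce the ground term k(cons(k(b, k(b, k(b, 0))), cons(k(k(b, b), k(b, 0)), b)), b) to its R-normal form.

1. k(cons(k(b, k(b, k(b, 0))), cons(k(k(b, b), k(b, 0)), b)), b)  →  k(cons(k(b, k(b, 0)), cons(k(k(b, b), k(b, 0)), b)), b)   [R1 at 1.1]
2. k(cons(k(b, k(b, 0)), cons(k(k(b, b), k(b, 0)), b)), b)  →  k(cons(k(b, 0), cons(k(k(b, b), k(b, 0)), b)), b)   [R1 at 1.1]
3. k(cons(k(b, 0), cons(k(k(b, b), k(b, 0)), b)), b)  →  k(cons(0, cons(k(k(b, b), k(b, 0)), b)), b)   [R1 at 1.1]
4. k(cons(0, cons(k(k(b, b), k(b, 0)), b)), b)  →  k(cons(0, cons(k(b, k(b, 0)), b)), b)   [R1 at 1.2.1.1]
5. k(cons(0, cons(k(b, k(b, 0)), b)), b)  →  k(cons(0, cons(k(b, 0), b)), b)   [R1 at 1.2.1]
6. k(cons(0, cons(k(b, 0), b)), b)  →  k(cons(0, cons(0, b)), b)   [R1 at 1.2.1]
7. k(cons(0, cons(0, b)), b)  →  s(0)   [R4 at ε]

s(0)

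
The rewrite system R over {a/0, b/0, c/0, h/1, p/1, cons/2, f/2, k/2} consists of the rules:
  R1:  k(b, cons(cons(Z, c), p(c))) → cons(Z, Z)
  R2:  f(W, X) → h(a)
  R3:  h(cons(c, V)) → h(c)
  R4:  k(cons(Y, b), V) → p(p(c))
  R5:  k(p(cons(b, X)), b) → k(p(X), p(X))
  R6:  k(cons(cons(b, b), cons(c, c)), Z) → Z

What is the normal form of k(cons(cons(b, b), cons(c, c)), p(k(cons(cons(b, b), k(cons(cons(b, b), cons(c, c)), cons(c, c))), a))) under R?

p(a)

1. k(cons(cons(b, b), cons(c, c)), p(k(cons(cons(b, b), k(cons(cons(b, b), cons(c, c)), cons(c, c))), a)))  →  p(k(cons(cons(b, b), k(cons(cons(b, b), cons(c, c)), cons(c, c))), a))   [R6 at ε]
2. p(k(cons(cons(b, b), k(cons(cons(b, b), cons(c, c)), cons(c, c))), a))  →  p(k(cons(cons(b, b), cons(c, c)), a))   [R6 at 1.1.2]
3. p(k(cons(cons(b, b), cons(c, c)), a))  →  p(a)   [R6 at 1]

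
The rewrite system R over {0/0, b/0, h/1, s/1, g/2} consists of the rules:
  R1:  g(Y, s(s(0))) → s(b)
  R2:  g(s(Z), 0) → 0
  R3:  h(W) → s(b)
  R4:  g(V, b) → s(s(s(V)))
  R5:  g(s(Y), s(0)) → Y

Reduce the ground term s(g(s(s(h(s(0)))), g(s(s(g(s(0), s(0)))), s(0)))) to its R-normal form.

1. s(g(s(s(h(s(0)))), g(s(s(g(s(0), s(0)))), s(0))))  →  s(g(s(s(s(b))), g(s(s(g(s(0), s(0)))), s(0))))   [R3 at 1.1.1.1]
2. s(g(s(s(s(b))), g(s(s(g(s(0), s(0)))), s(0))))  →  s(g(s(s(s(b))), s(g(s(0), s(0)))))   [R5 at 1.2]
3. s(g(s(s(s(b))), s(g(s(0), s(0)))))  →  s(g(s(s(s(b))), s(0)))   [R5 at 1.2.1]
4. s(g(s(s(s(b))), s(0)))  →  s(s(s(b)))   [R5 at 1]

s(s(s(b)))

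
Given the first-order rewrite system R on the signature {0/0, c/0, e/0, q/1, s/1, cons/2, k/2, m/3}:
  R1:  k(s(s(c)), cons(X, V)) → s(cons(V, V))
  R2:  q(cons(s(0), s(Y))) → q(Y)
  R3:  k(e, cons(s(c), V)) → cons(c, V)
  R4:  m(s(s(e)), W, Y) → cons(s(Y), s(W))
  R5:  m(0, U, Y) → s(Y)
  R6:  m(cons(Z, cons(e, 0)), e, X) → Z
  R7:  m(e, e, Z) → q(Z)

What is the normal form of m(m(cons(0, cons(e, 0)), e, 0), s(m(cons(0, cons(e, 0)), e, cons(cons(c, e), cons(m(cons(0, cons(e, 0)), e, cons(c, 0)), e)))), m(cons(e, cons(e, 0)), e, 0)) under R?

s(e)

1. m(m(cons(0, cons(e, 0)), e, 0), s(m(cons(0, cons(e, 0)), e, cons(cons(c, e), cons(m(cons(0, cons(e, 0)), e, cons(c, 0)), e)))), m(cons(e, cons(e, 0)), e, 0))  →  m(0, s(m(cons(0, cons(e, 0)), e, cons(cons(c, e), cons(m(cons(0, cons(e, 0)), e, cons(c, 0)), e)))), m(cons(e, cons(e, 0)), e, 0))   [R6 at 1]
2. m(0, s(m(cons(0, cons(e, 0)), e, cons(cons(c, e), cons(m(cons(0, cons(e, 0)), e, cons(c, 0)), e)))), m(cons(e, cons(e, 0)), e, 0))  →  s(m(cons(e, cons(e, 0)), e, 0))   [R5 at ε]
3. s(m(cons(e, cons(e, 0)), e, 0))  →  s(e)   [R6 at 1]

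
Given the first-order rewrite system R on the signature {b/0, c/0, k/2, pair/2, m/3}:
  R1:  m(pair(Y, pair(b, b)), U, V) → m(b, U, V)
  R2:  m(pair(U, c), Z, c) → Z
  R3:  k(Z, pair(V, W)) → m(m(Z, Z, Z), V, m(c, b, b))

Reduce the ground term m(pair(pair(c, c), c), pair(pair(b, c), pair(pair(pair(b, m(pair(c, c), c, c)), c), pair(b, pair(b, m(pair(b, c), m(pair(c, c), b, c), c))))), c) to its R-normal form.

pair(pair(b, c), pair(pair(pair(b, c), c), pair(b, pair(b, b))))

1. m(pair(pair(c, c), c), pair(pair(b, c), pair(pair(pair(b, m(pair(c, c), c, c)), c), pair(b, pair(b, m(pair(b, c), m(pair(c, c), b, c), c))))), c)  →  pair(pair(b, c), pair(pair(pair(b, m(pair(c, c), c, c)), c), pair(b, pair(b, m(pair(b, c), m(pair(c, c), b, c), c)))))   [R2 at ε]
2. pair(pair(b, c), pair(pair(pair(b, m(pair(c, c), c, c)), c), pair(b, pair(b, m(pair(b, c), m(pair(c, c), b, c), c)))))  →  pair(pair(b, c), pair(pair(pair(b, c), c), pair(b, pair(b, m(pair(b, c), m(pair(c, c), b, c), c)))))   [R2 at 2.1.1.2]
3. pair(pair(b, c), pair(pair(pair(b, c), c), pair(b, pair(b, m(pair(b, c), m(pair(c, c), b, c), c)))))  →  pair(pair(b, c), pair(pair(pair(b, c), c), pair(b, pair(b, m(pair(c, c), b, c)))))   [R2 at 2.2.2.2]
4. pair(pair(b, c), pair(pair(pair(b, c), c), pair(b, pair(b, m(pair(c, c), b, c)))))  →  pair(pair(b, c), pair(pair(pair(b, c), c), pair(b, pair(b, b))))   [R2 at 2.2.2.2]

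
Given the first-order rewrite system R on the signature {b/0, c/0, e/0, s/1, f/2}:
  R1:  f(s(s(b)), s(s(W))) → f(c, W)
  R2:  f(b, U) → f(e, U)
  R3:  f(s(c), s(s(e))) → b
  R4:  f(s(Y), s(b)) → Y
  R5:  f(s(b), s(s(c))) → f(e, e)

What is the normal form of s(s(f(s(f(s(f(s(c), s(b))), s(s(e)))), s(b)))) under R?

1. s(s(f(s(f(s(f(s(c), s(b))), s(s(e)))), s(b))))  →  s(s(f(s(f(s(c), s(b))), s(s(e)))))   [R4 at 1.1]
2. s(s(f(s(f(s(c), s(b))), s(s(e)))))  →  s(s(f(s(c), s(s(e)))))   [R4 at 1.1.1.1]
3. s(s(f(s(c), s(s(e)))))  →  s(s(b))   [R3 at 1.1]

s(s(b))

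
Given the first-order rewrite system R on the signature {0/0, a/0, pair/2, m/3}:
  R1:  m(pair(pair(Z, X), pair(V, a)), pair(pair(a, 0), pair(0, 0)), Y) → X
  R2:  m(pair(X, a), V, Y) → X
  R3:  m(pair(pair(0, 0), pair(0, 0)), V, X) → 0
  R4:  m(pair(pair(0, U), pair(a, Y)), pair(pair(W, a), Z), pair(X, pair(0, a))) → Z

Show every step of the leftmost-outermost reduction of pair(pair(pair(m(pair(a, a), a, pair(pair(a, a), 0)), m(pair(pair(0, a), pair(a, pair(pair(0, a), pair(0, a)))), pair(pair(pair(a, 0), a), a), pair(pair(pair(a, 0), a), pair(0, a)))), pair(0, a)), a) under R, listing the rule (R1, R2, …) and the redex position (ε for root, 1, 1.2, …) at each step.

pair(pair(pair(a, a), pair(0, a)), a)

1. pair(pair(pair(m(pair(a, a), a, pair(pair(a, a), 0)), m(pair(pair(0, a), pair(a, pair(pair(0, a), pair(0, a)))), pair(pair(pair(a, 0), a), a), pair(pair(pair(a, 0), a), pair(0, a)))), pair(0, a)), a)  →  pair(pair(pair(a, m(pair(pair(0, a), pair(a, pair(pair(0, a), pair(0, a)))), pair(pair(pair(a, 0), a), a), pair(pair(pair(a, 0), a), pair(0, a)))), pair(0, a)), a)   [R2 at 1.1.1]
2. pair(pair(pair(a, m(pair(pair(0, a), pair(a, pair(pair(0, a), pair(0, a)))), pair(pair(pair(a, 0), a), a), pair(pair(pair(a, 0), a), pair(0, a)))), pair(0, a)), a)  →  pair(pair(pair(a, a), pair(0, a)), a)   [R4 at 1.1.2]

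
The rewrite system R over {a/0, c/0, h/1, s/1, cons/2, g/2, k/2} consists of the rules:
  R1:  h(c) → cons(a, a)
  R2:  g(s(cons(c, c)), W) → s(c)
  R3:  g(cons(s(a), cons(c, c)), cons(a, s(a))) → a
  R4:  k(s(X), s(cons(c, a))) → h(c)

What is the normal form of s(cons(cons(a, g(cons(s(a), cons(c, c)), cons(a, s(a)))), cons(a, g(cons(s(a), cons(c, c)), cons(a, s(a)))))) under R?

s(cons(cons(a, a), cons(a, a)))

1. s(cons(cons(a, g(cons(s(a), cons(c, c)), cons(a, s(a)))), cons(a, g(cons(s(a), cons(c, c)), cons(a, s(a))))))  →  s(cons(cons(a, a), cons(a, g(cons(s(a), cons(c, c)), cons(a, s(a))))))   [R3 at 1.1.2]
2. s(cons(cons(a, a), cons(a, g(cons(s(a), cons(c, c)), cons(a, s(a))))))  →  s(cons(cons(a, a), cons(a, a)))   [R3 at 1.2.2]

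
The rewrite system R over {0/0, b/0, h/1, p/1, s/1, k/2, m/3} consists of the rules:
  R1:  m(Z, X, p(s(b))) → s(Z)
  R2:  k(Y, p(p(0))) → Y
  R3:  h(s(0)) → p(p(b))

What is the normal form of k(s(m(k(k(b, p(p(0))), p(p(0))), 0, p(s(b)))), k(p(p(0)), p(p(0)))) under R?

1. k(s(m(k(k(b, p(p(0))), p(p(0))), 0, p(s(b)))), k(p(p(0)), p(p(0))))  →  k(s(s(k(k(b, p(p(0))), p(p(0))))), k(p(p(0)), p(p(0))))   [R1 at 1.1]
2. k(s(s(k(k(b, p(p(0))), p(p(0))))), k(p(p(0)), p(p(0))))  →  k(s(s(k(b, p(p(0))))), k(p(p(0)), p(p(0))))   [R2 at 1.1.1]
3. k(s(s(k(b, p(p(0))))), k(p(p(0)), p(p(0))))  →  k(s(s(b)), k(p(p(0)), p(p(0))))   [R2 at 1.1.1]
4. k(s(s(b)), k(p(p(0)), p(p(0))))  →  k(s(s(b)), p(p(0)))   [R2 at 2]
5. k(s(s(b)), p(p(0)))  →  s(s(b))   [R2 at ε]

s(s(b))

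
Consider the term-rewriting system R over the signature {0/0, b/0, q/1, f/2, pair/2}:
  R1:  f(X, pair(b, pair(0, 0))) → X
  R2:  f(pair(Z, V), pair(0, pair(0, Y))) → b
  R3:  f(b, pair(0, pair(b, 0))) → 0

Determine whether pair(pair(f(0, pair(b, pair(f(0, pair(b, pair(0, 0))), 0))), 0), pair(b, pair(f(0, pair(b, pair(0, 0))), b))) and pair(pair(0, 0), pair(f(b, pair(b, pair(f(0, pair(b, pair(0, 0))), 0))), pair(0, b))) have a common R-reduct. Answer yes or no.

Reduce t₁ = pair(pair(f(0, pair(b, pair(f(0, pair(b, pair(0, 0))), 0))), 0), pair(b, pair(f(0, pair(b, pair(0, 0))), b))):
1. pair(pair(f(0, pair(b, pair(f(0, pair(b, pair(0, 0))), 0))), 0), pair(b, pair(f(0, pair(b, pair(0, 0))), b)))  →  pair(pair(f(0, pair(b, pair(0, 0))), 0), pair(b, pair(f(0, pair(b, pair(0, 0))), b)))   [R1 at 1.1.2.2.1]
2. pair(pair(f(0, pair(b, pair(0, 0))), 0), pair(b, pair(f(0, pair(b, pair(0, 0))), b)))  →  pair(pair(0, 0), pair(b, pair(f(0, pair(b, pair(0, 0))), b)))   [R1 at 1.1]
3. pair(pair(0, 0), pair(b, pair(f(0, pair(b, pair(0, 0))), b)))  →  pair(pair(0, 0), pair(b, pair(0, b)))   [R1 at 2.2.1]

Reduce t₂ = pair(pair(0, 0), pair(f(b, pair(b, pair(f(0, pair(b, pair(0, 0))), 0))), pair(0, b))):
1. pair(pair(0, 0), pair(f(b, pair(b, pair(f(0, pair(b, pair(0, 0))), 0))), pair(0, b)))  →  pair(pair(0, 0), pair(f(b, pair(b, pair(0, 0))), pair(0, b)))   [R1 at 2.1.2.2.1]
2. pair(pair(0, 0), pair(f(b, pair(b, pair(0, 0))), pair(0, b)))  →  pair(pair(0, 0), pair(b, pair(0, b)))   [R1 at 2.1]

yes — NF(t₁) = pair(pair(0, 0), pair(b, pair(0, b))), NF(t₂) = pair(pair(0, 0), pair(b, pair(0, b)))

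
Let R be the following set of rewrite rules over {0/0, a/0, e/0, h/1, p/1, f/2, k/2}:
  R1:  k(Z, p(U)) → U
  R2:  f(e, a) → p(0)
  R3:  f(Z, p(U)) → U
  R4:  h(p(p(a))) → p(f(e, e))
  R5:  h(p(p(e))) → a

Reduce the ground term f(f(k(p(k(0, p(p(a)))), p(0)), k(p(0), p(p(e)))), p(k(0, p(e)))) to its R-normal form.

e

1. f(f(k(p(k(0, p(p(a)))), p(0)), k(p(0), p(p(e)))), p(k(0, p(e))))  →  k(0, p(e))   [R3 at ε]
2. k(0, p(e))  →  e   [R1 at ε]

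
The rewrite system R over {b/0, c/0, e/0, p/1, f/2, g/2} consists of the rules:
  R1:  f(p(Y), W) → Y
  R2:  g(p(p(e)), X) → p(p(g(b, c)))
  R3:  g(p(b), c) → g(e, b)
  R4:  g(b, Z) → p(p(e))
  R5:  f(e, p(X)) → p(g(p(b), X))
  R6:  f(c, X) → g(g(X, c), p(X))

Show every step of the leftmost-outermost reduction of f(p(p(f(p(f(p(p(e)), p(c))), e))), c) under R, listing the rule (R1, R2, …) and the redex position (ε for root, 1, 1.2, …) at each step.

1. f(p(p(f(p(f(p(p(e)), p(c))), e))), c)  →  p(f(p(f(p(p(e)), p(c))), e))   [R1 at ε]
2. p(f(p(f(p(p(e)), p(c))), e))  →  p(f(p(p(e)), p(c)))   [R1 at 1]
3. p(f(p(p(e)), p(c)))  →  p(p(e))   [R1 at 1]

p(p(e))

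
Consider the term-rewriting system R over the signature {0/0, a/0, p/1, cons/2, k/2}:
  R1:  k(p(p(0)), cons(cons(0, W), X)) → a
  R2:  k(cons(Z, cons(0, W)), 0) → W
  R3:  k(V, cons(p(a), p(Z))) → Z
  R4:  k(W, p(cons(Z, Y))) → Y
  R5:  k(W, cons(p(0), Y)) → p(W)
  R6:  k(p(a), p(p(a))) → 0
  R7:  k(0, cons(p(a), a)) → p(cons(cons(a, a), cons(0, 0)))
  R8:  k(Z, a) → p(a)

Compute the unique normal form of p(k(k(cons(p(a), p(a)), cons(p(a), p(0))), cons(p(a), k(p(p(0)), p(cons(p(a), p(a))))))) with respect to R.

1. p(k(k(cons(p(a), p(a)), cons(p(a), p(0))), cons(p(a), k(p(p(0)), p(cons(p(a), p(a)))))))  →  p(k(0, cons(p(a), k(p(p(0)), p(cons(p(a), p(a)))))))   [R3 at 1.1]
2. p(k(0, cons(p(a), k(p(p(0)), p(cons(p(a), p(a)))))))  →  p(k(0, cons(p(a), p(a))))   [R4 at 1.2.2]
3. p(k(0, cons(p(a), p(a))))  →  p(a)   [R3 at 1]

p(a)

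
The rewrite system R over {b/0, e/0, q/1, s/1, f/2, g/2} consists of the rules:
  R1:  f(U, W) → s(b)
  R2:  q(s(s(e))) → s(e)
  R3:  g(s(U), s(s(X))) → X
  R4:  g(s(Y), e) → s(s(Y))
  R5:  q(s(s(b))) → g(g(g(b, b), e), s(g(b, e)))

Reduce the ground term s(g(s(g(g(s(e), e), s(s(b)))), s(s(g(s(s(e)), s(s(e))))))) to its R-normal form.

1. s(g(s(g(g(s(e), e), s(s(b)))), s(s(g(s(s(e)), s(s(e)))))))  →  s(g(s(s(e)), s(s(e))))   [R3 at 1]
2. s(g(s(s(e)), s(s(e))))  →  s(e)   [R3 at 1]

s(e)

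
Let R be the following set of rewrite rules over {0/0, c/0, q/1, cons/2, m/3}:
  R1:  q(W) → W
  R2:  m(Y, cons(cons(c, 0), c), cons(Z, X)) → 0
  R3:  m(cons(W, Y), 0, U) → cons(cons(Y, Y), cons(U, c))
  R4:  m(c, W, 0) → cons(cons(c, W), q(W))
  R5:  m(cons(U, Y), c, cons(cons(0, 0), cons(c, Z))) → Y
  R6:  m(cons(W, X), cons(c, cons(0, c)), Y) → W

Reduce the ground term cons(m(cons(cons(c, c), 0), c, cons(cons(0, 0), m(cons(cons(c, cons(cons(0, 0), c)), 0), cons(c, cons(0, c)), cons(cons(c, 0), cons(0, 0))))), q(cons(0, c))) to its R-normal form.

cons(0, cons(0, c))

1. cons(m(cons(cons(c, c), 0), c, cons(cons(0, 0), m(cons(cons(c, cons(cons(0, 0), c)), 0), cons(c, cons(0, c)), cons(cons(c, 0), cons(0, 0))))), q(cons(0, c)))  →  cons(m(cons(cons(c, c), 0), c, cons(cons(0, 0), cons(c, cons(cons(0, 0), c)))), q(cons(0, c)))   [R6 at 1.3.2]
2. cons(m(cons(cons(c, c), 0), c, cons(cons(0, 0), cons(c, cons(cons(0, 0), c)))), q(cons(0, c)))  →  cons(0, q(cons(0, c)))   [R5 at 1]
3. cons(0, q(cons(0, c)))  →  cons(0, cons(0, c))   [R1 at 2]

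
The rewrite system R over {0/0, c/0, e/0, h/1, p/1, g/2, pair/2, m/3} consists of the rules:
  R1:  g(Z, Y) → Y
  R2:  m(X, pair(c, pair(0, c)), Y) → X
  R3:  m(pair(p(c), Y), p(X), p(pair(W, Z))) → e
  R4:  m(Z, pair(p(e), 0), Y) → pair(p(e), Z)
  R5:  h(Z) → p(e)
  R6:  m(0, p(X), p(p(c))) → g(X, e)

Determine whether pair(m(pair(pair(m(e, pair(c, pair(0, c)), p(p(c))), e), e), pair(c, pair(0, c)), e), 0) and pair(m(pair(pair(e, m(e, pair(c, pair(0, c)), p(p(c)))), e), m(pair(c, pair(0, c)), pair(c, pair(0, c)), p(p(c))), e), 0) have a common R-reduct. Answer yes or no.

yes — NF(t₁) = pair(pair(pair(e, e), e), 0), NF(t₂) = pair(pair(pair(e, e), e), 0)

Reduce t₁ = pair(m(pair(pair(m(e, pair(c, pair(0, c)), p(p(c))), e), e), pair(c, pair(0, c)), e), 0):
1. pair(m(pair(pair(m(e, pair(c, pair(0, c)), p(p(c))), e), e), pair(c, pair(0, c)), e), 0)  →  pair(pair(pair(m(e, pair(c, pair(0, c)), p(p(c))), e), e), 0)   [R2 at 1]
2. pair(pair(pair(m(e, pair(c, pair(0, c)), p(p(c))), e), e), 0)  →  pair(pair(pair(e, e), e), 0)   [R2 at 1.1.1]

Reduce t₂ = pair(m(pair(pair(e, m(e, pair(c, pair(0, c)), p(p(c)))), e), m(pair(c, pair(0, c)), pair(c, pair(0, c)), p(p(c))), e), 0):
1. pair(m(pair(pair(e, m(e, pair(c, pair(0, c)), p(p(c)))), e), m(pair(c, pair(0, c)), pair(c, pair(0, c)), p(p(c))), e), 0)  →  pair(m(pair(pair(e, e), e), m(pair(c, pair(0, c)), pair(c, pair(0, c)), p(p(c))), e), 0)   [R2 at 1.1.1.2]
2. pair(m(pair(pair(e, e), e), m(pair(c, pair(0, c)), pair(c, pair(0, c)), p(p(c))), e), 0)  →  pair(m(pair(pair(e, e), e), pair(c, pair(0, c)), e), 0)   [R2 at 1.2]
3. pair(m(pair(pair(e, e), e), pair(c, pair(0, c)), e), 0)  →  pair(pair(pair(e, e), e), 0)   [R2 at 1]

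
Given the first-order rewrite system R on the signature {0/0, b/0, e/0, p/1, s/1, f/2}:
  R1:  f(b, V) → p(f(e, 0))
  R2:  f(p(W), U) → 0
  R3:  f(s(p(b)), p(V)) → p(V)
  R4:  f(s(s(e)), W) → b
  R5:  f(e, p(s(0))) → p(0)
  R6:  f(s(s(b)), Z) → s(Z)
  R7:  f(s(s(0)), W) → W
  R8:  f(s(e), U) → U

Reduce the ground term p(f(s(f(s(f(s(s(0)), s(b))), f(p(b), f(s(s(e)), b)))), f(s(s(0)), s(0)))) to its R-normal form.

p(s(0))

1. p(f(s(f(s(f(s(s(0)), s(b))), f(p(b), f(s(s(e)), b)))), f(s(s(0)), s(0))))  →  p(f(s(f(s(s(b)), f(p(b), f(s(s(e)), b)))), f(s(s(0)), s(0))))   [R7 at 1.1.1.1.1]
2. p(f(s(f(s(s(b)), f(p(b), f(s(s(e)), b)))), f(s(s(0)), s(0))))  →  p(f(s(s(f(p(b), f(s(s(e)), b)))), f(s(s(0)), s(0))))   [R6 at 1.1.1]
3. p(f(s(s(f(p(b), f(s(s(e)), b)))), f(s(s(0)), s(0))))  →  p(f(s(s(0)), f(s(s(0)), s(0))))   [R2 at 1.1.1.1]
4. p(f(s(s(0)), f(s(s(0)), s(0))))  →  p(f(s(s(0)), s(0)))   [R7 at 1]
5. p(f(s(s(0)), s(0)))  →  p(s(0))   [R7 at 1]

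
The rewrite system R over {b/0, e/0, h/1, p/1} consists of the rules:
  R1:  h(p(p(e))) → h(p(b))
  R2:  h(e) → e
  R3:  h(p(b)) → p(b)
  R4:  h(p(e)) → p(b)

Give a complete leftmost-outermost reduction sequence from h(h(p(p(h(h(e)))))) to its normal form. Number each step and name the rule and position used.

1. h(h(p(p(h(h(e))))))  →  h(h(p(p(h(e)))))   [R2 at 1.1.1.1.1]
2. h(h(p(p(h(e)))))  →  h(h(p(p(e))))   [R2 at 1.1.1.1]
3. h(h(p(p(e))))  →  h(h(p(b)))   [R1 at 1]
4. h(h(p(b)))  →  h(p(b))   [R3 at 1]
5. h(p(b))  →  p(b)   [R3 at ε]

p(b)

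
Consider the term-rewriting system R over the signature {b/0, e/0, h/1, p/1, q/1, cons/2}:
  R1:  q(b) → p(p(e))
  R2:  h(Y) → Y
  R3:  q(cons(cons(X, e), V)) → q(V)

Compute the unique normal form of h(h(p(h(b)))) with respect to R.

1. h(h(p(h(b))))  →  h(p(h(b)))   [R2 at ε]
2. h(p(h(b)))  →  p(h(b))   [R2 at ε]
3. p(h(b))  →  p(b)   [R2 at 1]

p(b)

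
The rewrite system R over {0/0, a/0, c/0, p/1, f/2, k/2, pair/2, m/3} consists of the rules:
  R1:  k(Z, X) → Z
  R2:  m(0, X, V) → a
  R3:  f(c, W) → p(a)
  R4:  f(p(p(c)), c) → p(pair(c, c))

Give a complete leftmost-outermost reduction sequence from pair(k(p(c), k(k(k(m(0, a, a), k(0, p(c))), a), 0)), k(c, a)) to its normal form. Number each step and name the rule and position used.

pair(p(c), c)

1. pair(k(p(c), k(k(k(m(0, a, a), k(0, p(c))), a), 0)), k(c, a))  →  pair(p(c), k(c, a))   [R1 at 1]
2. pair(p(c), k(c, a))  →  pair(p(c), c)   [R1 at 2]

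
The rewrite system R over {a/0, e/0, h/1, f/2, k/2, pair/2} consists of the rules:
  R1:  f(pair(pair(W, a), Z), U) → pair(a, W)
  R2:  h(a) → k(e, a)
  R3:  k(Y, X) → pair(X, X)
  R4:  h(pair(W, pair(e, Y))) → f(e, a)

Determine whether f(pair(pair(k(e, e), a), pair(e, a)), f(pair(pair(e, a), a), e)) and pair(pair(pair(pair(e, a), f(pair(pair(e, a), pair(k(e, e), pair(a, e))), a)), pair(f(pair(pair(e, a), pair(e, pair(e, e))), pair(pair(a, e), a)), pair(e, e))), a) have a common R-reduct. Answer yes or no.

Reduce t₁ = f(pair(pair(k(e, e), a), pair(e, a)), f(pair(pair(e, a), a), e)):
1. f(pair(pair(k(e, e), a), pair(e, a)), f(pair(pair(e, a), a), e))  →  pair(a, k(e, e))   [R1 at ε]
2. pair(a, k(e, e))  →  pair(a, pair(e, e))   [R3 at 2]

Reduce t₂ = pair(pair(pair(pair(e, a), f(pair(pair(e, a), pair(k(e, e), pair(a, e))), a)), pair(f(pair(pair(e, a), pair(e, pair(e, e))), pair(pair(a, e), a)), pair(e, e))), a):
1. pair(pair(pair(pair(e, a), f(pair(pair(e, a), pair(k(e, e), pair(a, e))), a)), pair(f(pair(pair(e, a), pair(e, pair(e, e))), pair(pair(a, e), a)), pair(e, e))), a)  →  pair(pair(pair(pair(e, a), pair(a, e)), pair(f(pair(pair(e, a), pair(e, pair(e, e))), pair(pair(a, e), a)), pair(e, e))), a)   [R1 at 1.1.2]
2. pair(pair(pair(pair(e, a), pair(a, e)), pair(f(pair(pair(e, a), pair(e, pair(e, e))), pair(pair(a, e), a)), pair(e, e))), a)  →  pair(pair(pair(pair(e, a), pair(a, e)), pair(pair(a, e), pair(e, e))), a)   [R1 at 1.2.1]

no — NF(t₁) = pair(a, pair(e, e)), NF(t₂) = pair(pair(pair(pair(e, a), pair(a, e)), pair(pair(a, e), pair(e, e))), a)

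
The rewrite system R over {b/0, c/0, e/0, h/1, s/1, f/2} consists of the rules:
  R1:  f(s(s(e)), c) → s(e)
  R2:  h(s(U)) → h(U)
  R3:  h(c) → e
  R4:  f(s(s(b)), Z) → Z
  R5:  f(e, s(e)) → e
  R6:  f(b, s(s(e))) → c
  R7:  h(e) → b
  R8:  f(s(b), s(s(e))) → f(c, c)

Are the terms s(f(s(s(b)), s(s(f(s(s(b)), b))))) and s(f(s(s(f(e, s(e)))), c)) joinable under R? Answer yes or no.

Reduce t₁ = s(f(s(s(b)), s(s(f(s(s(b)), b))))):
1. s(f(s(s(b)), s(s(f(s(s(b)), b)))))  →  s(s(s(f(s(s(b)), b))))   [R4 at 1]
2. s(s(s(f(s(s(b)), b))))  →  s(s(s(b)))   [R4 at 1.1.1]

Reduce t₂ = s(f(s(s(f(e, s(e)))), c)):
1. s(f(s(s(f(e, s(e)))), c))  →  s(f(s(s(e)), c))   [R5 at 1.1.1.1]
2. s(f(s(s(e)), c))  →  s(s(e))   [R1 at 1]

no — NF(t₁) = s(s(s(b))), NF(t₂) = s(s(e))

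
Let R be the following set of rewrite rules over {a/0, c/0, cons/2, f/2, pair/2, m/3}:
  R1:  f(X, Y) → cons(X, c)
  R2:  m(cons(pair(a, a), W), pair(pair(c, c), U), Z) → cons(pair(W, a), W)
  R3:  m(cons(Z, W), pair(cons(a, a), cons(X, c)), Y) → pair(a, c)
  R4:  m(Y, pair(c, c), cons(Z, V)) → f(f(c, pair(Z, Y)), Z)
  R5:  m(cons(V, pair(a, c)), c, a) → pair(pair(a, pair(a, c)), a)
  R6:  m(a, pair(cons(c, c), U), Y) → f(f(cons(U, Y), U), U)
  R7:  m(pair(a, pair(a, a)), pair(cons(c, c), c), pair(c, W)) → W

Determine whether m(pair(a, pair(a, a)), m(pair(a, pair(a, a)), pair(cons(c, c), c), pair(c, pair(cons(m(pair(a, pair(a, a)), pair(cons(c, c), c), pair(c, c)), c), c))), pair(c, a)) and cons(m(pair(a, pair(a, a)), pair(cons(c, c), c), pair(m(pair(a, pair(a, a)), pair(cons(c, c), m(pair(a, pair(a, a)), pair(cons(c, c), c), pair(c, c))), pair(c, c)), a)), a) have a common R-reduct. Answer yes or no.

Reduce t₁ = m(pair(a, pair(a, a)), m(pair(a, pair(a, a)), pair(cons(c, c), c), pair(c, pair(cons(m(pair(a, pair(a, a)), pair(cons(c, c), c), pair(c, c)), c), c))), pair(c, a)):
1. m(pair(a, pair(a, a)), m(pair(a, pair(a, a)), pair(cons(c, c), c), pair(c, pair(cons(m(pair(a, pair(a, a)), pair(cons(c, c), c), pair(c, c)), c), c))), pair(c, a))  →  m(pair(a, pair(a, a)), pair(cons(m(pair(a, pair(a, a)), pair(cons(c, c), c), pair(c, c)), c), c), pair(c, a))   [R7 at 2]
2. m(pair(a, pair(a, a)), pair(cons(m(pair(a, pair(a, a)), pair(cons(c, c), c), pair(c, c)), c), c), pair(c, a))  →  m(pair(a, pair(a, a)), pair(cons(c, c), c), pair(c, a))   [R7 at 2.1.1]
3. m(pair(a, pair(a, a)), pair(cons(c, c), c), pair(c, a))  →  a   [R7 at ε]

Reduce t₂ = cons(m(pair(a, pair(a, a)), pair(cons(c, c), c), pair(m(pair(a, pair(a, a)), pair(cons(c, c), m(pair(a, pair(a, a)), pair(cons(c, c), c), pair(c, c))), pair(c, c)), a)), a):
1. cons(m(pair(a, pair(a, a)), pair(cons(c, c), c), pair(m(pair(a, pair(a, a)), pair(cons(c, c), m(pair(a, pair(a, a)), pair(cons(c, c), c), pair(c, c))), pair(c, c)), a)), a)  →  cons(m(pair(a, pair(a, a)), pair(cons(c, c), c), pair(m(pair(a, pair(a, a)), pair(cons(c, c), c), pair(c, c)), a)), a)   [R7 at 1.3.1.2.2]
2. cons(m(pair(a, pair(a, a)), pair(cons(c, c), c), pair(m(pair(a, pair(a, a)), pair(cons(c, c), c), pair(c, c)), a)), a)  →  cons(m(pair(a, pair(a, a)), pair(cons(c, c), c), pair(c, a)), a)   [R7 at 1.3.1]
3. cons(m(pair(a, pair(a, a)), pair(cons(c, c), c), pair(c, a)), a)  →  cons(a, a)   [R7 at 1]

no — NF(t₁) = a, NF(t₂) = cons(a, a)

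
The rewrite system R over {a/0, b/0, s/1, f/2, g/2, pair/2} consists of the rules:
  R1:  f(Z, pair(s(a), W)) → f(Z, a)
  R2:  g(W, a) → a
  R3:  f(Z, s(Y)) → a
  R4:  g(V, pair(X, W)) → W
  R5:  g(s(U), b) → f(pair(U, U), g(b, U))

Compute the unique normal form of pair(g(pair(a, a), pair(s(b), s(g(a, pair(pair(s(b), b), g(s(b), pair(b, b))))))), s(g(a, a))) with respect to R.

1. pair(g(pair(a, a), pair(s(b), s(g(a, pair(pair(s(b), b), g(s(b), pair(b, b))))))), s(g(a, a)))  →  pair(s(g(a, pair(pair(s(b), b), g(s(b), pair(b, b))))), s(g(a, a)))   [R4 at 1]
2. pair(s(g(a, pair(pair(s(b), b), g(s(b), pair(b, b))))), s(g(a, a)))  →  pair(s(g(s(b), pair(b, b))), s(g(a, a)))   [R4 at 1.1]
3. pair(s(g(s(b), pair(b, b))), s(g(a, a)))  →  pair(s(b), s(g(a, a)))   [R4 at 1.1]
4. pair(s(b), s(g(a, a)))  →  pair(s(b), s(a))   [R2 at 2.1]

pair(s(b), s(a))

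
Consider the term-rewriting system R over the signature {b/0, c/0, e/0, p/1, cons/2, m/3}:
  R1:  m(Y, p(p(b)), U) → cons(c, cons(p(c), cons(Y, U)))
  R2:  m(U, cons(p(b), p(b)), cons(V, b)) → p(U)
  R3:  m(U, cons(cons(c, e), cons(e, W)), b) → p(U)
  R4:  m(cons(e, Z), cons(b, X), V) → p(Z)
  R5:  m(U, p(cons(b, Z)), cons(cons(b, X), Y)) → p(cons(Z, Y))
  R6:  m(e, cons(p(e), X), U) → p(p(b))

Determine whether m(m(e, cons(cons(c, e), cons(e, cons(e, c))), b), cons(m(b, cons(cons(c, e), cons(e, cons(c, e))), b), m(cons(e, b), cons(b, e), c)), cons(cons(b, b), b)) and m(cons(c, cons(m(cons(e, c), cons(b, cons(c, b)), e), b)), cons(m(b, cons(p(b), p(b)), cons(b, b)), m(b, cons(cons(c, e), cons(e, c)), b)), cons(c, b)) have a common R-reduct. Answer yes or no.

no — NF(t₁) = p(p(e)), NF(t₂) = p(cons(c, cons(p(c), b)))

Reduce t₁ = m(m(e, cons(cons(c, e), cons(e, cons(e, c))), b), cons(m(b, cons(cons(c, e), cons(e, cons(c, e))), b), m(cons(e, b), cons(b, e), c)), cons(cons(b, b), b)):
1. m(m(e, cons(cons(c, e), cons(e, cons(e, c))), b), cons(m(b, cons(cons(c, e), cons(e, cons(c, e))), b), m(cons(e, b), cons(b, e), c)), cons(cons(b, b), b))  →  m(p(e), cons(m(b, cons(cons(c, e), cons(e, cons(c, e))), b), m(cons(e, b), cons(b, e), c)), cons(cons(b, b), b))   [R3 at 1]
2. m(p(e), cons(m(b, cons(cons(c, e), cons(e, cons(c, e))), b), m(cons(e, b), cons(b, e), c)), cons(cons(b, b), b))  →  m(p(e), cons(p(b), m(cons(e, b), cons(b, e), c)), cons(cons(b, b), b))   [R3 at 2.1]
3. m(p(e), cons(p(b), m(cons(e, b), cons(b, e), c)), cons(cons(b, b), b))  →  m(p(e), cons(p(b), p(b)), cons(cons(b, b), b))   [R4 at 2.2]
4. m(p(e), cons(p(b), p(b)), cons(cons(b, b), b))  →  p(p(e))   [R2 at ε]

Reduce t₂ = m(cons(c, cons(m(cons(e, c), cons(b, cons(c, b)), e), b)), cons(m(b, cons(p(b), p(b)), cons(b, b)), m(b, cons(cons(c, e), cons(e, c)), b)), cons(c, b)):
1. m(cons(c, cons(m(cons(e, c), cons(b, cons(c, b)), e), b)), cons(m(b, cons(p(b), p(b)), cons(b, b)), m(b, cons(cons(c, e), cons(e, c)), b)), cons(c, b))  →  m(cons(c, cons(p(c), b)), cons(m(b, cons(p(b), p(b)), cons(b, b)), m(b, cons(cons(c, e), cons(e, c)), b)), cons(c, b))   [R4 at 1.2.1]
2. m(cons(c, cons(p(c), b)), cons(m(b, cons(p(b), p(b)), cons(b, b)), m(b, cons(cons(c, e), cons(e, c)), b)), cons(c, b))  →  m(cons(c, cons(p(c), b)), cons(p(b), m(b, cons(cons(c, e), cons(e, c)), b)), cons(c, b))   [R2 at 2.1]
3. m(cons(c, cons(p(c), b)), cons(p(b), m(b, cons(cons(c, e), cons(e, c)), b)), cons(c, b))  →  m(cons(c, cons(p(c), b)), cons(p(b), p(b)), cons(c, b))   [R3 at 2.2]
4. m(cons(c, cons(p(c), b)), cons(p(b), p(b)), cons(c, b))  →  p(cons(c, cons(p(c), b)))   [R2 at ε]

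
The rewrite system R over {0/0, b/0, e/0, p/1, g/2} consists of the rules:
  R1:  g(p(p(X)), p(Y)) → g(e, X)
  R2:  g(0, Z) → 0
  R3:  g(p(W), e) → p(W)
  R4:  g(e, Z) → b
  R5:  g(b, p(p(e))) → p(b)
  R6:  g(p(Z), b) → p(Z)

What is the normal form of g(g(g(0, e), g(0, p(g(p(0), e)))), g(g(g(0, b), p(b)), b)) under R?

1. g(g(g(0, e), g(0, p(g(p(0), e)))), g(g(g(0, b), p(b)), b))  →  g(g(0, g(0, p(g(p(0), e)))), g(g(g(0, b), p(b)), b))   [R2 at 1.1]
2. g(g(0, g(0, p(g(p(0), e)))), g(g(g(0, b), p(b)), b))  →  g(0, g(g(g(0, b), p(b)), b))   [R2 at 1]
3. g(0, g(g(g(0, b), p(b)), b))  →  0   [R2 at ε]

0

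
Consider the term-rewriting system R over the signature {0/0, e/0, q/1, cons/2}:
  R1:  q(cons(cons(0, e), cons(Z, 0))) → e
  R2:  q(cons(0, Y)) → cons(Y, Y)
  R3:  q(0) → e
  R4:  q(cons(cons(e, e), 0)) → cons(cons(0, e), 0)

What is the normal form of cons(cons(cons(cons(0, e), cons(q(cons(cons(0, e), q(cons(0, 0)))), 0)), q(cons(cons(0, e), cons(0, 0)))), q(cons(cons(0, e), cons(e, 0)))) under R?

1. cons(cons(cons(cons(0, e), cons(q(cons(cons(0, e), q(cons(0, 0)))), 0)), q(cons(cons(0, e), cons(0, 0)))), q(cons(cons(0, e), cons(e, 0))))  →  cons(cons(cons(cons(0, e), cons(q(cons(cons(0, e), cons(0, 0))), 0)), q(cons(cons(0, e), cons(0, 0)))), q(cons(cons(0, e), cons(e, 0))))   [R2 at 1.1.2.1.1.2]
2. cons(cons(cons(cons(0, e), cons(q(cons(cons(0, e), cons(0, 0))), 0)), q(cons(cons(0, e), cons(0, 0)))), q(cons(cons(0, e), cons(e, 0))))  →  cons(cons(cons(cons(0, e), cons(e, 0)), q(cons(cons(0, e), cons(0, 0)))), q(cons(cons(0, e), cons(e, 0))))   [R1 at 1.1.2.1]
3. cons(cons(cons(cons(0, e), cons(e, 0)), q(cons(cons(0, e), cons(0, 0)))), q(cons(cons(0, e), cons(e, 0))))  →  cons(cons(cons(cons(0, e), cons(e, 0)), e), q(cons(cons(0, e), cons(e, 0))))   [R1 at 1.2]
4. cons(cons(cons(cons(0, e), cons(e, 0)), e), q(cons(cons(0, e), cons(e, 0))))  →  cons(cons(cons(cons(0, e), cons(e, 0)), e), e)   [R1 at 2]

cons(cons(cons(cons(0, e), cons(e, 0)), e), e)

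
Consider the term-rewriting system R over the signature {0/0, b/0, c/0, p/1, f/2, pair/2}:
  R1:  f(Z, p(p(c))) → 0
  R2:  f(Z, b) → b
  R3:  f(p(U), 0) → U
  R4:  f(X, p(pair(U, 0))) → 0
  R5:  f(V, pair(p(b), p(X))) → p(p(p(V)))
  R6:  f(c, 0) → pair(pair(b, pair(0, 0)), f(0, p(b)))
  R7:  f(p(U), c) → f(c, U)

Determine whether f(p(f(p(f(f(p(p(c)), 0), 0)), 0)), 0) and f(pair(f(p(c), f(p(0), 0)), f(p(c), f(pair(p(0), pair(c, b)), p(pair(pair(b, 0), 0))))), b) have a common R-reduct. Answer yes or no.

Reduce t₁ = f(p(f(p(f(f(p(p(c)), 0), 0)), 0)), 0):
1. f(p(f(p(f(f(p(p(c)), 0), 0)), 0)), 0)  →  f(p(f(f(p(p(c)), 0), 0)), 0)   [R3 at ε]
2. f(p(f(f(p(p(c)), 0), 0)), 0)  →  f(f(p(p(c)), 0), 0)   [R3 at ε]
3. f(f(p(p(c)), 0), 0)  →  f(p(c), 0)   [R3 at 1]
4. f(p(c), 0)  →  c   [R3 at ε]

Reduce t₂ = f(pair(f(p(c), f(p(0), 0)), f(p(c), f(pair(p(0), pair(c, b)), p(pair(pair(b, 0), 0))))), b):
1. f(pair(f(p(c), f(p(0), 0)), f(p(c), f(pair(p(0), pair(c, b)), p(pair(pair(b, 0), 0))))), b)  →  b   [R2 at ε]

no — NF(t₁) = c, NF(t₂) = b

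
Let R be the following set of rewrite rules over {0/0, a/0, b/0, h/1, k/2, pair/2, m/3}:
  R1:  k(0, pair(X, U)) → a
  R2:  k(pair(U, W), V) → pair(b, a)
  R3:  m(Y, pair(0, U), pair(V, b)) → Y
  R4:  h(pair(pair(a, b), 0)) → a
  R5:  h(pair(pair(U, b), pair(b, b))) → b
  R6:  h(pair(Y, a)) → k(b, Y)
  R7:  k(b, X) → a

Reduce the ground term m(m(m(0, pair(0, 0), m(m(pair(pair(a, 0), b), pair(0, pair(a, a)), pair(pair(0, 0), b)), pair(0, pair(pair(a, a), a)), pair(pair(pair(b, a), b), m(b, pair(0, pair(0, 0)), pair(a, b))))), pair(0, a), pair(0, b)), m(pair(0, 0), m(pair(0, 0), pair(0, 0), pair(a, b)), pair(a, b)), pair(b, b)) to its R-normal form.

0

1. m(m(m(0, pair(0, 0), m(m(pair(pair(a, 0), b), pair(0, pair(a, a)), pair(pair(0, 0), b)), pair(0, pair(pair(a, a), a)), pair(pair(pair(b, a), b), m(b, pair(0, pair(0, 0)), pair(a, b))))), pair(0, a), pair(0, b)), m(pair(0, 0), m(pair(0, 0), pair(0, 0), pair(a, b)), pair(a, b)), pair(b, b))  →  m(m(0, pair(0, 0), m(m(pair(pair(a, 0), b), pair(0, pair(a, a)), pair(pair(0, 0), b)), pair(0, pair(pair(a, a), a)), pair(pair(pair(b, a), b), m(b, pair(0, pair(0, 0)), pair(a, b))))), m(pair(0, 0), m(pair(0, 0), pair(0, 0), pair(a, b)), pair(a, b)), pair(b, b))   [R3 at 1]
2. m(m(0, pair(0, 0), m(m(pair(pair(a, 0), b), pair(0, pair(a, a)), pair(pair(0, 0), b)), pair(0, pair(pair(a, a), a)), pair(pair(pair(b, a), b), m(b, pair(0, pair(0, 0)), pair(a, b))))), m(pair(0, 0), m(pair(0, 0), pair(0, 0), pair(a, b)), pair(a, b)), pair(b, b))  →  m(m(0, pair(0, 0), m(pair(pair(a, 0), b), pair(0, pair(pair(a, a), a)), pair(pair(pair(b, a), b), m(b, pair(0, pair(0, 0)), pair(a, b))))), m(pair(0, 0), m(pair(0, 0), pair(0, 0), pair(a, b)), pair(a, b)), pair(b, b))   [R3 at 1.3.1]
3. m(m(0, pair(0, 0), m(pair(pair(a, 0), b), pair(0, pair(pair(a, a), a)), pair(pair(pair(b, a), b), m(b, pair(0, pair(0, 0)), pair(a, b))))), m(pair(0, 0), m(pair(0, 0), pair(0, 0), pair(a, b)), pair(a, b)), pair(b, b))  →  m(m(0, pair(0, 0), m(pair(pair(a, 0), b), pair(0, pair(pair(a, a), a)), pair(pair(pair(b, a), b), b))), m(pair(0, 0), m(pair(0, 0), pair(0, 0), pair(a, b)), pair(a, b)), pair(b, b))   [R3 at 1.3.3.2]
4. m(m(0, pair(0, 0), m(pair(pair(a, 0), b), pair(0, pair(pair(a, a), a)), pair(pair(pair(b, a), b), b))), m(pair(0, 0), m(pair(0, 0), pair(0, 0), pair(a, b)), pair(a, b)), pair(b, b))  →  m(m(0, pair(0, 0), pair(pair(a, 0), b)), m(pair(0, 0), m(pair(0, 0), pair(0, 0), pair(a, b)), pair(a, b)), pair(b, b))   [R3 at 1.3]
5. m(m(0, pair(0, 0), pair(pair(a, 0), b)), m(pair(0, 0), m(pair(0, 0), pair(0, 0), pair(a, b)), pair(a, b)), pair(b, b))  →  m(0, m(pair(0, 0), m(pair(0, 0), pair(0, 0), pair(a, b)), pair(a, b)), pair(b, b))   [R3 at 1]
6. m(0, m(pair(0, 0), m(pair(0, 0), pair(0, 0), pair(a, b)), pair(a, b)), pair(b, b))  →  m(0, m(pair(0, 0), pair(0, 0), pair(a, b)), pair(b, b))   [R3 at 2.2]
7. m(0, m(pair(0, 0), pair(0, 0), pair(a, b)), pair(b, b))  →  m(0, pair(0, 0), pair(b, b))   [R3 at 2]
8. m(0, pair(0, 0), pair(b, b))  →  0   [R3 at ε]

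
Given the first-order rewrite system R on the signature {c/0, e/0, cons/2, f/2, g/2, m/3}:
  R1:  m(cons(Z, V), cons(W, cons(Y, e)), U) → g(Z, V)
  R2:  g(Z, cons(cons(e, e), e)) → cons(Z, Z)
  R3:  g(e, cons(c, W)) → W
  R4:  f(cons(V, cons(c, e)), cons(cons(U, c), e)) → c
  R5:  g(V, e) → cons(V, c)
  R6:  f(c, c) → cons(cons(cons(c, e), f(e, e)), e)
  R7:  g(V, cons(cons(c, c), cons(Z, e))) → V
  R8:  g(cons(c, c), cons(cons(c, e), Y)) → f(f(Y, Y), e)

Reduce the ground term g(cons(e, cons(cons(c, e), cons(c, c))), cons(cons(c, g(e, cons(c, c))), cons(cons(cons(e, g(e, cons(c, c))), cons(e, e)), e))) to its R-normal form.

1. g(cons(e, cons(cons(c, e), cons(c, c))), cons(cons(c, g(e, cons(c, c))), cons(cons(cons(e, g(e, cons(c, c))), cons(e, e)), e)))  →  g(cons(e, cons(cons(c, e), cons(c, c))), cons(cons(c, c), cons(cons(cons(e, g(e, cons(c, c))), cons(e, e)), e)))   [R3 at 2.1.2]
2. g(cons(e, cons(cons(c, e), cons(c, c))), cons(cons(c, c), cons(cons(cons(e, g(e, cons(c, c))), cons(e, e)), e)))  →  cons(e, cons(cons(c, e), cons(c, c)))   [R7 at ε]

cons(e, cons(cons(c, e), cons(c, c)))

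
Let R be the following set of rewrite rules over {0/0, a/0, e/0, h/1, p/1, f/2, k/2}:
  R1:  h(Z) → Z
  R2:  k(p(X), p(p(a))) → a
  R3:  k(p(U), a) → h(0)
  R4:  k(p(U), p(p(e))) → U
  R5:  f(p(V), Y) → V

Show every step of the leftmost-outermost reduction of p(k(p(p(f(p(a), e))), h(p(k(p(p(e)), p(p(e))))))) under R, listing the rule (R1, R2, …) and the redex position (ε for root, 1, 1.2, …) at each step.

p(p(a))

1. p(k(p(p(f(p(a), e))), h(p(k(p(p(e)), p(p(e)))))))  →  p(k(p(p(a)), h(p(k(p(p(e)), p(p(e)))))))   [R5 at 1.1.1.1]
2. p(k(p(p(a)), h(p(k(p(p(e)), p(p(e)))))))  →  p(k(p(p(a)), p(k(p(p(e)), p(p(e))))))   [R1 at 1.2]
3. p(k(p(p(a)), p(k(p(p(e)), p(p(e))))))  →  p(k(p(p(a)), p(p(e))))   [R4 at 1.2.1]
4. p(k(p(p(a)), p(p(e))))  →  p(p(a))   [R4 at 1]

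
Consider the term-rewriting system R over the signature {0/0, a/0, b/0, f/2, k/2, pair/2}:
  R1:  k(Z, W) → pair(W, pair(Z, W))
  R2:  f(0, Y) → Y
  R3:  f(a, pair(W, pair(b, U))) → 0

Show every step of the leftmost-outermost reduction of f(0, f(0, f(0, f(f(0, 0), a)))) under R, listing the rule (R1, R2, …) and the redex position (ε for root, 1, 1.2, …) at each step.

a

1. f(0, f(0, f(0, f(f(0, 0), a))))  →  f(0, f(0, f(f(0, 0), a)))   [R2 at ε]
2. f(0, f(0, f(f(0, 0), a)))  →  f(0, f(f(0, 0), a))   [R2 at ε]
3. f(0, f(f(0, 0), a))  →  f(f(0, 0), a)   [R2 at ε]
4. f(f(0, 0), a)  →  f(0, a)   [R2 at 1]
5. f(0, a)  →  a   [R2 at ε]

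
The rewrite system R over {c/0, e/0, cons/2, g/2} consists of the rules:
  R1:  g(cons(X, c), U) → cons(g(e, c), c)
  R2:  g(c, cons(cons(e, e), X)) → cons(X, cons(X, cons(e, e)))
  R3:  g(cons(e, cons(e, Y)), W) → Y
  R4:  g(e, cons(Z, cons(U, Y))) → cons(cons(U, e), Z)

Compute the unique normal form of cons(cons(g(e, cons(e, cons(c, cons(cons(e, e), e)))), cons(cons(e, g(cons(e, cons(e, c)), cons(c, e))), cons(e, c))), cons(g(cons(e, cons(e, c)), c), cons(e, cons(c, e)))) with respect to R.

1. cons(cons(g(e, cons(e, cons(c, cons(cons(e, e), e)))), cons(cons(e, g(cons(e, cons(e, c)), cons(c, e))), cons(e, c))), cons(g(cons(e, cons(e, c)), c), cons(e, cons(c, e))))  →  cons(cons(cons(cons(c, e), e), cons(cons(e, g(cons(e, cons(e, c)), cons(c, e))), cons(e, c))), cons(g(cons(e, cons(e, c)), c), cons(e, cons(c, e))))   [R4 at 1.1]
2. cons(cons(cons(cons(c, e), e), cons(cons(e, g(cons(e, cons(e, c)), cons(c, e))), cons(e, c))), cons(g(cons(e, cons(e, c)), c), cons(e, cons(c, e))))  →  cons(cons(cons(cons(c, e), e), cons(cons(e, c), cons(e, c))), cons(g(cons(e, cons(e, c)), c), cons(e, cons(c, e))))   [R3 at 1.2.1.2]
3. cons(cons(cons(cons(c, e), e), cons(cons(e, c), cons(e, c))), cons(g(cons(e, cons(e, c)), c), cons(e, cons(c, e))))  →  cons(cons(cons(cons(c, e), e), cons(cons(e, c), cons(e, c))), cons(c, cons(e, cons(c, e))))   [R3 at 2.1]

cons(cons(cons(cons(c, e), e), cons(cons(e, c), cons(e, c))), cons(c, cons(e, cons(c, e))))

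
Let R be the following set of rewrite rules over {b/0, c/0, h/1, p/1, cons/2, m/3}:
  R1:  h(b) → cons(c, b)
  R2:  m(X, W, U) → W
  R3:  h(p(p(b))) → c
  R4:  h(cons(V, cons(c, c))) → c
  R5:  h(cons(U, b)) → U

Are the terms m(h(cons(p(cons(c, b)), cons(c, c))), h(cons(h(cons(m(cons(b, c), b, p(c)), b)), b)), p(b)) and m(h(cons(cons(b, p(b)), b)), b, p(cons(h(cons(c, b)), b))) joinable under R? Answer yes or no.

Reduce t₁ = m(h(cons(p(cons(c, b)), cons(c, c))), h(cons(h(cons(m(cons(b, c), b, p(c)), b)), b)), p(b)):
1. m(h(cons(p(cons(c, b)), cons(c, c))), h(cons(h(cons(m(cons(b, c), b, p(c)), b)), b)), p(b))  →  h(cons(h(cons(m(cons(b, c), b, p(c)), b)), b))   [R2 at ε]
2. h(cons(h(cons(m(cons(b, c), b, p(c)), b)), b))  →  h(cons(m(cons(b, c), b, p(c)), b))   [R5 at ε]
3. h(cons(m(cons(b, c), b, p(c)), b))  →  m(cons(b, c), b, p(c))   [R5 at ε]
4. m(cons(b, c), b, p(c))  →  b   [R2 at ε]

Reduce t₂ = m(h(cons(cons(b, p(b)), b)), b, p(cons(h(cons(c, b)), b))):
1. m(h(cons(cons(b, p(b)), b)), b, p(cons(h(cons(c, b)), b)))  →  b   [R2 at ε]

yes — NF(t₁) = b, NF(t₂) = b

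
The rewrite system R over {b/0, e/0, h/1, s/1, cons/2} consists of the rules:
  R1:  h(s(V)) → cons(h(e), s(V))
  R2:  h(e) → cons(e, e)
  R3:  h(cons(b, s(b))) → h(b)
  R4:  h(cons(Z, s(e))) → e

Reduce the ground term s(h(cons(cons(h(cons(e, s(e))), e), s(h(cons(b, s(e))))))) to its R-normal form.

1. s(h(cons(cons(h(cons(e, s(e))), e), s(h(cons(b, s(e)))))))  →  s(h(cons(cons(e, e), s(h(cons(b, s(e)))))))   [R4 at 1.1.1.1]
2. s(h(cons(cons(e, e), s(h(cons(b, s(e)))))))  →  s(h(cons(cons(e, e), s(e))))   [R4 at 1.1.2.1]
3. s(h(cons(cons(e, e), s(e))))  →  s(e)   [R4 at 1]

s(e)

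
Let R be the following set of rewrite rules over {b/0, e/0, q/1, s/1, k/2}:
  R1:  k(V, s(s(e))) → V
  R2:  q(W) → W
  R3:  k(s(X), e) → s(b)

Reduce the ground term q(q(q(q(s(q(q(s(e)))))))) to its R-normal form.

s(s(e))

1. q(q(q(q(s(q(q(s(e))))))))  →  q(q(q(s(q(q(s(e)))))))   [R2 at ε]
2. q(q(q(s(q(q(s(e)))))))  →  q(q(s(q(q(s(e))))))   [R2 at ε]
3. q(q(s(q(q(s(e))))))  →  q(s(q(q(s(e)))))   [R2 at ε]
4. q(s(q(q(s(e)))))  →  s(q(q(s(e))))   [R2 at ε]
5. s(q(q(s(e))))  →  s(q(s(e)))   [R2 at 1]
6. s(q(s(e)))  →  s(s(e))   [R2 at 1]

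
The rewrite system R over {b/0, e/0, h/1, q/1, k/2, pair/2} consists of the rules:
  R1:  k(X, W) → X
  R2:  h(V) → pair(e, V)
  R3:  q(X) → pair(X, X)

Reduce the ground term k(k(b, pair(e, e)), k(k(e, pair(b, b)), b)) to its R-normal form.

b

1. k(k(b, pair(e, e)), k(k(e, pair(b, b)), b))  →  k(b, pair(e, e))   [R1 at ε]
2. k(b, pair(e, e))  →  b   [R1 at ε]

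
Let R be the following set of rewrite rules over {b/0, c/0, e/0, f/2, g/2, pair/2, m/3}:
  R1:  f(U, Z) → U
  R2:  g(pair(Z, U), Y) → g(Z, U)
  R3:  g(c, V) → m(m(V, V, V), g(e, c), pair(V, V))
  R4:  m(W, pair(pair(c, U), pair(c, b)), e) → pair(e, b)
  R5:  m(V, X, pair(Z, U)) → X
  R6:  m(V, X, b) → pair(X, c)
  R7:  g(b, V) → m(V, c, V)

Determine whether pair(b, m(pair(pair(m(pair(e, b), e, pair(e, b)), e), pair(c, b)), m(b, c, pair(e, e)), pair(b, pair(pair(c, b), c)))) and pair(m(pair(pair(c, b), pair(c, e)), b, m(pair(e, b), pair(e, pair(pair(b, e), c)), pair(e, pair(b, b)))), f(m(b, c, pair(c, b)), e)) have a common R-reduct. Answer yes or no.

Reduce t₁ = pair(b, m(pair(pair(m(pair(e, b), e, pair(e, b)), e), pair(c, b)), m(b, c, pair(e, e)), pair(b, pair(pair(c, b), c)))):
1. pair(b, m(pair(pair(m(pair(e, b), e, pair(e, b)), e), pair(c, b)), m(b, c, pair(e, e)), pair(b, pair(pair(c, b), c))))  →  pair(b, m(b, c, pair(e, e)))   [R5 at 2]
2. pair(b, m(b, c, pair(e, e)))  →  pair(b, c)   [R5 at 2]

Reduce t₂ = pair(m(pair(pair(c, b), pair(c, e)), b, m(pair(e, b), pair(e, pair(pair(b, e), c)), pair(e, pair(b, b)))), f(m(b, c, pair(c, b)), e)):
1. pair(m(pair(pair(c, b), pair(c, e)), b, m(pair(e, b), pair(e, pair(pair(b, e), c)), pair(e, pair(b, b)))), f(m(b, c, pair(c, b)), e))  →  pair(m(pair(pair(c, b), pair(c, e)), b, pair(e, pair(pair(b, e), c))), f(m(b, c, pair(c, b)), e))   [R5 at 1.3]
2. pair(m(pair(pair(c, b), pair(c, e)), b, pair(e, pair(pair(b, e), c))), f(m(b, c, pair(c, b)), e))  →  pair(b, f(m(b, c, pair(c, b)), e))   [R5 at 1]
3. pair(b, f(m(b, c, pair(c, b)), e))  →  pair(b, m(b, c, pair(c, b)))   [R1 at 2]
4. pair(b, m(b, c, pair(c, b)))  →  pair(b, c)   [R5 at 2]

yes — NF(t₁) = pair(b, c), NF(t₂) = pair(b, c)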